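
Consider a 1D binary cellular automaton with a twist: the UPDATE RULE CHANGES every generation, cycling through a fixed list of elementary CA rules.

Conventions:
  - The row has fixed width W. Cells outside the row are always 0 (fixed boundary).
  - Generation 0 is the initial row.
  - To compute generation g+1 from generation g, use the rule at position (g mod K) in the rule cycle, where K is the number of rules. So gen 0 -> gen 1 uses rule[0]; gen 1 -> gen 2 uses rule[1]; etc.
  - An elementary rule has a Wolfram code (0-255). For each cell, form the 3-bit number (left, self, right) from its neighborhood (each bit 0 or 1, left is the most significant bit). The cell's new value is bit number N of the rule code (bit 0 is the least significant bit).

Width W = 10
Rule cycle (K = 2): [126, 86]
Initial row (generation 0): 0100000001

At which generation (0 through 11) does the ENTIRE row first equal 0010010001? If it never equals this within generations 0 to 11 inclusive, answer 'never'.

Gen 0: 0100000001
Gen 1 (rule 126): 1110000011
Gen 2 (rule 86): 0011000101
Gen 3 (rule 126): 0111101111
Gen 4 (rule 86): 1000100001
Gen 5 (rule 126): 1101110011
Gen 6 (rule 86): 0100011101
Gen 7 (rule 126): 1110110111
Gen 8 (rule 86): 0010010001
Gen 9 (rule 126): 0111111011
Gen 10 (rule 86): 1000001001
Gen 11 (rule 126): 1100011111

Answer: 8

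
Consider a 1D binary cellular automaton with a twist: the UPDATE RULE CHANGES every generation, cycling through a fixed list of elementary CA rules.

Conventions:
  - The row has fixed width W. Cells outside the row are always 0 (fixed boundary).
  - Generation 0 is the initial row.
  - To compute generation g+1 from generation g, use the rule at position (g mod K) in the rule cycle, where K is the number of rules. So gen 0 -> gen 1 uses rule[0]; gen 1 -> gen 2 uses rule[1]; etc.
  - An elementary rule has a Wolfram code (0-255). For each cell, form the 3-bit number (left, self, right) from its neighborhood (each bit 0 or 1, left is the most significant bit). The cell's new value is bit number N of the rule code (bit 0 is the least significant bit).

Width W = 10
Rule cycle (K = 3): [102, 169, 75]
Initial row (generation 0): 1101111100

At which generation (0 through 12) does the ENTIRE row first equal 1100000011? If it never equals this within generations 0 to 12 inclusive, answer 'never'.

Answer: never

Derivation:
Gen 0: 1101111100
Gen 1 (rule 102): 0110000100
Gen 2 (rule 169): 0100110001
Gen 3 (rule 75): 1001110110
Gen 4 (rule 102): 1010011010
Gen 5 (rule 169): 0100010100
Gen 6 (rule 75): 1001100001
Gen 7 (rule 102): 1010100011
Gen 8 (rule 169): 0101001010
Gen 9 (rule 75): 1000010000
Gen 10 (rule 102): 1000110000
Gen 11 (rule 169): 0010100111
Gen 12 (rule 75): 1100001101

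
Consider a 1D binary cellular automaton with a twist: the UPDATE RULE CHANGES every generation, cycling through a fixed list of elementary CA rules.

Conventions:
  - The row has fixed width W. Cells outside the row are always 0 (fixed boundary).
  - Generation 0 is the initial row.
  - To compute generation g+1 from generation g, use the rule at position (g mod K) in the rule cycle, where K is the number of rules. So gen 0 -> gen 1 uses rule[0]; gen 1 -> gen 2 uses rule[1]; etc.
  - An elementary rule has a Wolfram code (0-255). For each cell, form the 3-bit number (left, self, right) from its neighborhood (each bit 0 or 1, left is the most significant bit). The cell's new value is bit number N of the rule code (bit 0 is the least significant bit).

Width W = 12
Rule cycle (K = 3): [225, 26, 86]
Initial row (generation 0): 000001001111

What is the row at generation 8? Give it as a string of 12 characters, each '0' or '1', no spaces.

Gen 0: 000001001111
Gen 1 (rule 225): 111100000111
Gen 2 (rule 26): 100010001100
Gen 3 (rule 86): 110111010110
Gen 4 (rule 225): 011011101010
Gen 5 (rule 26): 110010000001
Gen 6 (rule 86): 011111000011
Gen 7 (rule 225): 001111011001
Gen 8 (rule 26): 011000010110

Answer: 011000010110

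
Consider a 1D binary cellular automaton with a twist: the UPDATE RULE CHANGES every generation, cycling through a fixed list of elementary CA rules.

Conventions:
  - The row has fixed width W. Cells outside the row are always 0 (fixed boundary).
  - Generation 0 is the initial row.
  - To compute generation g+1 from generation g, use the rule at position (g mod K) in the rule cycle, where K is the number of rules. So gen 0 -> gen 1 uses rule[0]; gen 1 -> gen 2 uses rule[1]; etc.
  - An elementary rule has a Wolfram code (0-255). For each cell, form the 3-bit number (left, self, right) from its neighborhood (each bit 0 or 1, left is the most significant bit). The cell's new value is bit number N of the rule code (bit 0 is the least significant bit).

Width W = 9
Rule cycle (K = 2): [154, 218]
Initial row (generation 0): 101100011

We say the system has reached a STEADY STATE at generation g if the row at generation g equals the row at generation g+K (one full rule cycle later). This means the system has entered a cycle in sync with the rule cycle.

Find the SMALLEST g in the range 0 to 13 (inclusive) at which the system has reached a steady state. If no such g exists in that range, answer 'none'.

Answer: 7

Derivation:
Gen 0: 101100011
Gen 1 (rule 154): 001010110
Gen 2 (rule 218): 010000111
Gen 3 (rule 154): 101001110
Gen 4 (rule 218): 000111111
Gen 5 (rule 154): 001111110
Gen 6 (rule 218): 011111111
Gen 7 (rule 154): 111111110
Gen 8 (rule 218): 111111111
Gen 9 (rule 154): 111111110
Gen 10 (rule 218): 111111111
Gen 11 (rule 154): 111111110
Gen 12 (rule 218): 111111111
Gen 13 (rule 154): 111111110
Gen 14 (rule 218): 111111111
Gen 15 (rule 154): 111111110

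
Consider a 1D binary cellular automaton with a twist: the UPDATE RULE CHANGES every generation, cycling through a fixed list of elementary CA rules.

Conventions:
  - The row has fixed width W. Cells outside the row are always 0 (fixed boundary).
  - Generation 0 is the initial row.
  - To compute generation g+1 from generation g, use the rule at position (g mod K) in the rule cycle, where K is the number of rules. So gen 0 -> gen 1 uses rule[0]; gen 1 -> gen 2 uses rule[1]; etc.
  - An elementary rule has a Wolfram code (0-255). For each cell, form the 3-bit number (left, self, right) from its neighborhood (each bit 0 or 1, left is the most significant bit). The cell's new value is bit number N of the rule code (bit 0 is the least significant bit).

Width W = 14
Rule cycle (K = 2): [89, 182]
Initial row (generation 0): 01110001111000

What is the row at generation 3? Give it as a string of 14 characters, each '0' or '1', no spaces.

Gen 0: 01110001111000
Gen 1 (rule 89): 01011101001111
Gen 2 (rule 182): 11101011110110
Gen 3 (rule 89): 10100010010111

Answer: 10100010010111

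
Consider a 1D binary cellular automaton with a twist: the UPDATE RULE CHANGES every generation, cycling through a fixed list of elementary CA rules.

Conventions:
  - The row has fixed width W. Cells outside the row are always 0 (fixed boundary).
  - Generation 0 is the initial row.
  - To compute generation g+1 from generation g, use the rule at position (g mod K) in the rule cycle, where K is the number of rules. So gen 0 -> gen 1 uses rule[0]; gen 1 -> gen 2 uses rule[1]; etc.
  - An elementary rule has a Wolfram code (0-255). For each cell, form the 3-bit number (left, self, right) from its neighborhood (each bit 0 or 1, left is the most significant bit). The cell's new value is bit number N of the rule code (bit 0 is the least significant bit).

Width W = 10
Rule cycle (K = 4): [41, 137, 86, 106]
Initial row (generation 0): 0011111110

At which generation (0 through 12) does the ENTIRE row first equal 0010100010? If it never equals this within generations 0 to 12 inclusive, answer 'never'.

Gen 0: 0011111110
Gen 1 (rule 41): 1010000000
Gen 2 (rule 137): 0000111111
Gen 3 (rule 86): 0001000001
Gen 4 (rule 106): 0010000010
Gen 5 (rule 41): 1000111000
Gen 6 (rule 137): 0010110011
Gen 7 (rule 86): 0110011101
Gen 8 (rule 106): 1110110110
Gen 9 (rule 41): 1001101100
Gen 10 (rule 137): 0001001001
Gen 11 (rule 86): 0011111111
Gen 12 (rule 106): 0110000001

Answer: never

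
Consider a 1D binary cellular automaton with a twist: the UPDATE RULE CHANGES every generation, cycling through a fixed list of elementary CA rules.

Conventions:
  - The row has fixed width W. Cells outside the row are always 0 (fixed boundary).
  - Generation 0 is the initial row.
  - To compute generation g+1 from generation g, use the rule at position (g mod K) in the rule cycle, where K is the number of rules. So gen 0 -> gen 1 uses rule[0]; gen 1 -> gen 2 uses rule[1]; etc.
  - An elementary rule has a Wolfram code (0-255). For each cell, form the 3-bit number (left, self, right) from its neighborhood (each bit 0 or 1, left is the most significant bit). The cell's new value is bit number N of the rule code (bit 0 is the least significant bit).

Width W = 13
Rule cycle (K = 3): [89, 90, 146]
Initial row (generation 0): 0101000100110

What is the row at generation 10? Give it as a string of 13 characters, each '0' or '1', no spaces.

Gen 0: 0101000100110
Gen 1 (rule 89): 0000110010111
Gen 2 (rule 90): 0001111100101
Gen 3 (rule 146): 0010111011000
Gen 4 (rule 89): 1000101011111
Gen 5 (rule 90): 0101000010001
Gen 6 (rule 146): 1000100101010
Gen 7 (rule 89): 0110010000001
Gen 8 (rule 90): 1111101000010
Gen 9 (rule 146): 0111000100101
Gen 10 (rule 89): 0101110010000

Answer: 0101110010000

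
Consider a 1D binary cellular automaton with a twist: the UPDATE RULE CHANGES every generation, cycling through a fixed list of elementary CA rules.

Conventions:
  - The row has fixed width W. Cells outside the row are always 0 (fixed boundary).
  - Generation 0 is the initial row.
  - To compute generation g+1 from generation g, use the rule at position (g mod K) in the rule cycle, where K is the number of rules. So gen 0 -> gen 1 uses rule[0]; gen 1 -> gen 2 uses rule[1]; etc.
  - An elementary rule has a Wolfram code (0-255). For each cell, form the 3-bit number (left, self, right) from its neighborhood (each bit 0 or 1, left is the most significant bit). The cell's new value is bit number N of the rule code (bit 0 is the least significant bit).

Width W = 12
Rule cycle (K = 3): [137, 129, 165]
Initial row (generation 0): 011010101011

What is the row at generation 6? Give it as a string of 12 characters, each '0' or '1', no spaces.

Gen 0: 011010101011
Gen 1 (rule 137): 010000000010
Gen 2 (rule 129): 000111111000
Gen 3 (rule 165): 110011110011
Gen 4 (rule 137): 100011100010
Gen 5 (rule 129): 001001001000
Gen 6 (rule 165): 101001001011

Answer: 101001001011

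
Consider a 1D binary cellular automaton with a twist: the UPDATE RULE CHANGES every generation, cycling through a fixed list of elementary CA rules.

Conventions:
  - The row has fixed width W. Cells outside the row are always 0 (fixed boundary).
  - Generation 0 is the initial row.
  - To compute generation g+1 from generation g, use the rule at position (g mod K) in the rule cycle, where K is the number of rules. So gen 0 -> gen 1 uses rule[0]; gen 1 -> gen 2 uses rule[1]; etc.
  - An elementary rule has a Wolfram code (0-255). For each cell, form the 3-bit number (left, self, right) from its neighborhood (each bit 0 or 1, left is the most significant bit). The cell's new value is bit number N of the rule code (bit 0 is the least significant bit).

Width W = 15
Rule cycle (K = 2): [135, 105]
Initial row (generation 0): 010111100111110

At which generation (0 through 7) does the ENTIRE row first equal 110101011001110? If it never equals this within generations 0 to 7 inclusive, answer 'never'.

Gen 0: 010111100111110
Gen 1 (rule 135): 110011001011100
Gen 2 (rule 105): 110011000110101
Gen 3 (rule 135): 000100011000101
Gen 4 (rule 105): 110001011010010
Gen 5 (rule 135): 000111000010110
Gen 6 (rule 105): 110101011001110
Gen 7 (rule 135): 000101000010100

Answer: 6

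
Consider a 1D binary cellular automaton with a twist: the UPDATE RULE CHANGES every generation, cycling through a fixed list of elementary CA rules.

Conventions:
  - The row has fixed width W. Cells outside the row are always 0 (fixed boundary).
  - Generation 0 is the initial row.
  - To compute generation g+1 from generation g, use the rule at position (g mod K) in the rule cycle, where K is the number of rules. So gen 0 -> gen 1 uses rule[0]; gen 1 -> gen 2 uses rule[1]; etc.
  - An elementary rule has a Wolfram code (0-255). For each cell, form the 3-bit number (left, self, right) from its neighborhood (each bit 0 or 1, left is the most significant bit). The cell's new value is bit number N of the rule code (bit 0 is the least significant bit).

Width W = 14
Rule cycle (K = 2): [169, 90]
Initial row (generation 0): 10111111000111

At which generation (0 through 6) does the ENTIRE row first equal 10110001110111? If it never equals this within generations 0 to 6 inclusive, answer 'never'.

Gen 0: 10111111000111
Gen 1 (rule 169): 01111110010110
Gen 2 (rule 90): 11000011100111
Gen 3 (rule 169): 10011011000110
Gen 4 (rule 90): 01111011101111
Gen 5 (rule 169): 01110111011110
Gen 6 (rule 90): 11010101010011

Answer: never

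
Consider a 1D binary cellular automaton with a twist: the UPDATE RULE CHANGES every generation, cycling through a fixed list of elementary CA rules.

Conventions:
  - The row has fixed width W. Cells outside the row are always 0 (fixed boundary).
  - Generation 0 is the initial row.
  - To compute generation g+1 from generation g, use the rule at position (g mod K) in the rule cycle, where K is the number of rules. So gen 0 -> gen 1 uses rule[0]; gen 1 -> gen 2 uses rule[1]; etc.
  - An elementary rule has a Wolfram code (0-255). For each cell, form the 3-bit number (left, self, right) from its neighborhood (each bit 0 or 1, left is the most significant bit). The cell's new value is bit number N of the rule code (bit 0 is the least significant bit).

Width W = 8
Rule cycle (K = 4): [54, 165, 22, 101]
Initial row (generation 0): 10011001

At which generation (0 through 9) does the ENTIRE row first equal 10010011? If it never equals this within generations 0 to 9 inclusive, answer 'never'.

Answer: never

Derivation:
Gen 0: 10011001
Gen 1 (rule 54): 11100111
Gen 2 (rule 165): 01000010
Gen 3 (rule 22): 11100111
Gen 4 (rule 101): 00100001
Gen 5 (rule 54): 01110011
Gen 6 (rule 165): 00100000
Gen 7 (rule 22): 01110000
Gen 8 (rule 101): 00010111
Gen 9 (rule 54): 00111000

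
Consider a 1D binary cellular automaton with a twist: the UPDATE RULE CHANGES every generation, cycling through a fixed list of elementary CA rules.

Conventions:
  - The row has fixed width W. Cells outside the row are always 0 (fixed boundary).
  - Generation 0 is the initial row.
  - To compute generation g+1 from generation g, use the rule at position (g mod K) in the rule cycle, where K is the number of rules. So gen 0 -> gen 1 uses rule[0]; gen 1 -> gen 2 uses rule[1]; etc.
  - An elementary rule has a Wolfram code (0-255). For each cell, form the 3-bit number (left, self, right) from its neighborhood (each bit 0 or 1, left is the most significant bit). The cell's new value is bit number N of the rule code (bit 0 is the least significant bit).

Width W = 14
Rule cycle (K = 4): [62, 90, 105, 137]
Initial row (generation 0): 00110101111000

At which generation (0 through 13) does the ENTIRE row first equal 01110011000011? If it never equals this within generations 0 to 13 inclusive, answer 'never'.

Answer: never

Derivation:
Gen 0: 00110101111000
Gen 1 (rule 62): 01101111000100
Gen 2 (rule 90): 11101001101010
Gen 3 (rule 105): 10110001110100
Gen 4 (rule 137): 00100101100001
Gen 5 (rule 62): 01111111010011
Gen 6 (rule 90): 11000001001111
Gen 7 (rule 105): 11011100001001
Gen 8 (rule 137): 10011001100000
Gen 9 (rule 62): 11110111010000
Gen 10 (rule 90): 10010101001000
Gen 11 (rule 105): 00001010000011
Gen 12 (rule 137): 11100000111010
Gen 13 (rule 62): 10010001100111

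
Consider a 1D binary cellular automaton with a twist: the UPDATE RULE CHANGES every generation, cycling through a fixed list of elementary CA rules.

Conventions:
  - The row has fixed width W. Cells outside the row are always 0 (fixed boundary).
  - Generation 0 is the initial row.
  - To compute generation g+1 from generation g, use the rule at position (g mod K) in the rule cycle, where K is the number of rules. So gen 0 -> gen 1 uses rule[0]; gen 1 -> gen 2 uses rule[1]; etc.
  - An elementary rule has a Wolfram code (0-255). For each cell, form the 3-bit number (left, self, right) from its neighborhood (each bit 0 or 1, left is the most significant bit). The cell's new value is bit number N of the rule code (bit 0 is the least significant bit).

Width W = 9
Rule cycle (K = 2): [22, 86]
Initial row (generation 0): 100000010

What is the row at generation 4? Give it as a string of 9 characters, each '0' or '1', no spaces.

Answer: 111000001

Derivation:
Gen 0: 100000010
Gen 1 (rule 22): 110000111
Gen 2 (rule 86): 011001001
Gen 3 (rule 22): 100111111
Gen 4 (rule 86): 111000001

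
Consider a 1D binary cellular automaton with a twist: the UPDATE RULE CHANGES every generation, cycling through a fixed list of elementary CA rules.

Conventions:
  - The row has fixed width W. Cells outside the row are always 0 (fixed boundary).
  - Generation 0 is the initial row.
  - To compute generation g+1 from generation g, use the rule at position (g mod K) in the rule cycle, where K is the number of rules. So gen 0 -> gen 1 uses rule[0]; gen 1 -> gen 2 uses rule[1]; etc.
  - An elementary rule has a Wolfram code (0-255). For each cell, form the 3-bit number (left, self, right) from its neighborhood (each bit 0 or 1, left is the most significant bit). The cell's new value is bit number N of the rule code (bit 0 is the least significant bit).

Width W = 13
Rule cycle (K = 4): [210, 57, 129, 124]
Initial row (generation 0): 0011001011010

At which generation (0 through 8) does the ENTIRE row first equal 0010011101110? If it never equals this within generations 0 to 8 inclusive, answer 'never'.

Gen 0: 0011001011010
Gen 1 (rule 210): 0101110001001
Gen 2 (rule 57): 0011001100100
Gen 3 (rule 129): 1000000000001
Gen 4 (rule 124): 1100000000001
Gen 5 (rule 210): 0110000000010
Gen 6 (rule 57): 0101111111001
Gen 7 (rule 129): 0000111110000
Gen 8 (rule 124): 0000100011000

Answer: never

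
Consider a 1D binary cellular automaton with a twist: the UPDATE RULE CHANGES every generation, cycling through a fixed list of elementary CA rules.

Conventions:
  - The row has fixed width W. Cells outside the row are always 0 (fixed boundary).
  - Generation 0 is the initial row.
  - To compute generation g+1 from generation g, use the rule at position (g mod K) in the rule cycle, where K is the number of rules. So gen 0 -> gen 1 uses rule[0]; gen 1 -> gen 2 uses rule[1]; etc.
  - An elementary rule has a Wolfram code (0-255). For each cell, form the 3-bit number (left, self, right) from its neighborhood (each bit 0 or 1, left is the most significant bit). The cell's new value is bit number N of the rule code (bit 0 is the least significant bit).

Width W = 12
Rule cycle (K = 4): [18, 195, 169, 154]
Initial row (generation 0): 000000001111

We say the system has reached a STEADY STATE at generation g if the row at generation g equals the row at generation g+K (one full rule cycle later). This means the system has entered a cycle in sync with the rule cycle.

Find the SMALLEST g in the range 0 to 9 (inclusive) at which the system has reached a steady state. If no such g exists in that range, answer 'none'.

Gen 0: 000000001111
Gen 1 (rule 18): 000000010000
Gen 2 (rule 195): 111111100111
Gen 3 (rule 169): 111111000110
Gen 4 (rule 154): 111110101101
Gen 5 (rule 18): 000000000000
Gen 6 (rule 195): 111111111111
Gen 7 (rule 169): 111111111110
Gen 8 (rule 154): 111111111101
Gen 9 (rule 18): 000000000000
Gen 10 (rule 195): 111111111111
Gen 11 (rule 169): 111111111110
Gen 12 (rule 154): 111111111101
Gen 13 (rule 18): 000000000000

Answer: 5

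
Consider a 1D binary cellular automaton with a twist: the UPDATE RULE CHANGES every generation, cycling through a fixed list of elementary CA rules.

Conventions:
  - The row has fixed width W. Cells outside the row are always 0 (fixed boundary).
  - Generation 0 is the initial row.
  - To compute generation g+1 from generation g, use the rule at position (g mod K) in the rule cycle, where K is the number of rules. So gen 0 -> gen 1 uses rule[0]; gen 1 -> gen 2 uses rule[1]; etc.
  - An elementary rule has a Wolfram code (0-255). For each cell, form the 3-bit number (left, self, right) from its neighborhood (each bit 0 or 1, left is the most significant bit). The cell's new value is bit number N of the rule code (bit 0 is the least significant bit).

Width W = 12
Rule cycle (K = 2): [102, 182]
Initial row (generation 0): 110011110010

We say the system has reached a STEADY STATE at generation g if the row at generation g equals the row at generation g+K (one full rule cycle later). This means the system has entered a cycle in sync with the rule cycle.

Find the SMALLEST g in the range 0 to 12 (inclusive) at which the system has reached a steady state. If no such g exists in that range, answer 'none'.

Answer: none

Derivation:
Gen 0: 110011110010
Gen 1 (rule 102): 010100010110
Gen 2 (rule 182): 111110111001
Gen 3 (rule 102): 000011001011
Gen 4 (rule 182): 000100111100
Gen 5 (rule 102): 001101000100
Gen 6 (rule 182): 010011101110
Gen 7 (rule 102): 110100110010
Gen 8 (rule 182): 001111001111
Gen 9 (rule 102): 010001010001
Gen 10 (rule 182): 111011111011
Gen 11 (rule 102): 001100001101
Gen 12 (rule 182): 010010010011
Gen 13 (rule 102): 110110110101
Gen 14 (rule 182): 001001001111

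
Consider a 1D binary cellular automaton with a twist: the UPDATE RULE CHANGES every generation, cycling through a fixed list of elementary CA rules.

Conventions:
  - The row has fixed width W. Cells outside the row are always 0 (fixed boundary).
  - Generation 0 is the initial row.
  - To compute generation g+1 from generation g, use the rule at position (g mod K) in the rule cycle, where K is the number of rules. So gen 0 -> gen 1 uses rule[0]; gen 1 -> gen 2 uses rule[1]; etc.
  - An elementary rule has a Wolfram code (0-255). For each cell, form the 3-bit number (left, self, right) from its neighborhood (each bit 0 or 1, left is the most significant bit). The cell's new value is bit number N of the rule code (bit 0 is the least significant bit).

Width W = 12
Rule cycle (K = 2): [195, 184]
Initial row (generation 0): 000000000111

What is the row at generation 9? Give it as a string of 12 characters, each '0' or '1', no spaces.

Gen 0: 000000000111
Gen 1 (rule 195): 111111111011
Gen 2 (rule 184): 111111110110
Gen 3 (rule 195): 011111110010
Gen 4 (rule 184): 011111101001
Gen 5 (rule 195): 101111100010
Gen 6 (rule 184): 011111010001
Gen 7 (rule 195): 101111000110
Gen 8 (rule 184): 011110100101
Gen 9 (rule 195): 101110001000

Answer: 101110001000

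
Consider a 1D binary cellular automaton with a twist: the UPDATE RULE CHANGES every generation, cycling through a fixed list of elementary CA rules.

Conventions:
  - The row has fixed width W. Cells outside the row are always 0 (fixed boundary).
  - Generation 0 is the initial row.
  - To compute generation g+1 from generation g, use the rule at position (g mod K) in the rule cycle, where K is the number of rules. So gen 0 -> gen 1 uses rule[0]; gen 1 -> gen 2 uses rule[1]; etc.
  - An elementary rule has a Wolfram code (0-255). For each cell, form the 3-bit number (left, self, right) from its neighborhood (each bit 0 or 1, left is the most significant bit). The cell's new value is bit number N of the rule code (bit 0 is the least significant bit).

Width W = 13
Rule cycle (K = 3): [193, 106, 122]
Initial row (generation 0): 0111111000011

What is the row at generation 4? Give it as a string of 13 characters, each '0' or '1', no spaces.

Answer: 0111001000100

Derivation:
Gen 0: 0111111000011
Gen 1 (rule 193): 0011111011001
Gen 2 (rule 106): 0110001111010
Gen 3 (rule 122): 1111011001101
Gen 4 (rule 193): 0111001000100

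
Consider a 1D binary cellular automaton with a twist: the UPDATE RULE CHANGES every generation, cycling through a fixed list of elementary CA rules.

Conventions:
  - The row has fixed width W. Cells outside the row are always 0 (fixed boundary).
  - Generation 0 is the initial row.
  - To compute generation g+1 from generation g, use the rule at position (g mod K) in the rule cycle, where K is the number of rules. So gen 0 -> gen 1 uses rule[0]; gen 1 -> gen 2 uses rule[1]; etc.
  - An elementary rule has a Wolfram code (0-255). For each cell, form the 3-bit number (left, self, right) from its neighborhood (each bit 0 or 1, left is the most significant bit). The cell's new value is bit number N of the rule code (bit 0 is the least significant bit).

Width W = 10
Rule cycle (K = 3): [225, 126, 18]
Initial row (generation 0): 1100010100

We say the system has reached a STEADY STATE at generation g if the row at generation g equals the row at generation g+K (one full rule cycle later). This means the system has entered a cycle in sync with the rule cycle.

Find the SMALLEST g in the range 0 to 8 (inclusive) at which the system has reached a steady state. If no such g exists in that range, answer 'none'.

Answer: none

Derivation:
Gen 0: 1100010100
Gen 1 (rule 225): 0101001001
Gen 2 (rule 126): 1111111111
Gen 3 (rule 18): 0000000000
Gen 4 (rule 225): 1111111111
Gen 5 (rule 126): 1000000001
Gen 6 (rule 18): 0100000010
Gen 7 (rule 225): 0001111000
Gen 8 (rule 126): 0011001100
Gen 9 (rule 18): 0100110010
Gen 10 (rule 225): 0000010000
Gen 11 (rule 126): 0000111000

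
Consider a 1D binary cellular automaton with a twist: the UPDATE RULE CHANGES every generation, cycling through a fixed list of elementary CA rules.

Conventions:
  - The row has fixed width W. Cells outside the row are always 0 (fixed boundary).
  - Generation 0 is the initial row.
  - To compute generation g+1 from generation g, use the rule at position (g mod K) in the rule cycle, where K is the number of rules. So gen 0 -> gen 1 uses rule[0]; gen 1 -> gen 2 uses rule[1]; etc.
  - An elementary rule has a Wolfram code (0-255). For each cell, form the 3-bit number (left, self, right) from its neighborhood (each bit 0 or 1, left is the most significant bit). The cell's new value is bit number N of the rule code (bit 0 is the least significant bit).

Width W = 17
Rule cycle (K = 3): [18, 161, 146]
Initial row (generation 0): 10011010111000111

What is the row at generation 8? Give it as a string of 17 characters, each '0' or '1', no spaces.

Gen 0: 10011010111000111
Gen 1 (rule 18): 01100000000101000
Gen 2 (rule 161): 00001111110010011
Gen 3 (rule 146): 00010111101101100
Gen 4 (rule 18): 00100000000000010
Gen 5 (rule 161): 10001111111111000
Gen 6 (rule 146): 01010111111110100
Gen 7 (rule 18): 10000000000000010
Gen 8 (rule 161): 00111111111111000

Answer: 00111111111111000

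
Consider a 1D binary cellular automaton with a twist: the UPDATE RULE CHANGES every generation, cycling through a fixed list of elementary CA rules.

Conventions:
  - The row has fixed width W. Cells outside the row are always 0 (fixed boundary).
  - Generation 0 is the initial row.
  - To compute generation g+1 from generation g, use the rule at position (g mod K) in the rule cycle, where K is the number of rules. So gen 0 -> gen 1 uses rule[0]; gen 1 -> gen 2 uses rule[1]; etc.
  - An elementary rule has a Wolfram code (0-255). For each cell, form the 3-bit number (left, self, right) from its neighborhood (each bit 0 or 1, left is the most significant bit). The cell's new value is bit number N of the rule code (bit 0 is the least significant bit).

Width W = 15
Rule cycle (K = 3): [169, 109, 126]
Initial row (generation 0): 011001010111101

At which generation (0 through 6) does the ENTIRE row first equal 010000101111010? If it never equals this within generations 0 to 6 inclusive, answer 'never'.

Answer: 1

Derivation:
Gen 0: 011001010111101
Gen 1 (rule 169): 010000101111010
Gen 2 (rule 109): 010110111001110
Gen 3 (rule 126): 111111101111011
Gen 4 (rule 169): 111111011110110
Gen 5 (rule 109): 100001110011110
Gen 6 (rule 126): 110011011110011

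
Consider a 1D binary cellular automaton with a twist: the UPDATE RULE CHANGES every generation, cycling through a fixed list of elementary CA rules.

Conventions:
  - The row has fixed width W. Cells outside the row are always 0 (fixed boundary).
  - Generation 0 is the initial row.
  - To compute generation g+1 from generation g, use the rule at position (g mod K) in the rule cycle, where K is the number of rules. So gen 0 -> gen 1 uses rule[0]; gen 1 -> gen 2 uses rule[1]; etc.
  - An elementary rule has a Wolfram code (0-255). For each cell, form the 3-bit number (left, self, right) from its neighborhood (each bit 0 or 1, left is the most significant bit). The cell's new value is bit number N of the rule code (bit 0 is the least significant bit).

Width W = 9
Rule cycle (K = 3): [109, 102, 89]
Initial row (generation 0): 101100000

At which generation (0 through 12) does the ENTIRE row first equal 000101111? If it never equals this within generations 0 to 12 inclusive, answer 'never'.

Answer: 5

Derivation:
Gen 0: 101100000
Gen 1 (rule 109): 111101111
Gen 2 (rule 102): 000110001
Gen 3 (rule 89): 110111100
Gen 4 (rule 109): 111100101
Gen 5 (rule 102): 000101111
Gen 6 (rule 89): 110001001
Gen 7 (rule 109): 110101001
Gen 8 (rule 102): 011111011
Gen 9 (rule 89): 010001011
Gen 10 (rule 109): 010101111
Gen 11 (rule 102): 111110001
Gen 12 (rule 89): 100011100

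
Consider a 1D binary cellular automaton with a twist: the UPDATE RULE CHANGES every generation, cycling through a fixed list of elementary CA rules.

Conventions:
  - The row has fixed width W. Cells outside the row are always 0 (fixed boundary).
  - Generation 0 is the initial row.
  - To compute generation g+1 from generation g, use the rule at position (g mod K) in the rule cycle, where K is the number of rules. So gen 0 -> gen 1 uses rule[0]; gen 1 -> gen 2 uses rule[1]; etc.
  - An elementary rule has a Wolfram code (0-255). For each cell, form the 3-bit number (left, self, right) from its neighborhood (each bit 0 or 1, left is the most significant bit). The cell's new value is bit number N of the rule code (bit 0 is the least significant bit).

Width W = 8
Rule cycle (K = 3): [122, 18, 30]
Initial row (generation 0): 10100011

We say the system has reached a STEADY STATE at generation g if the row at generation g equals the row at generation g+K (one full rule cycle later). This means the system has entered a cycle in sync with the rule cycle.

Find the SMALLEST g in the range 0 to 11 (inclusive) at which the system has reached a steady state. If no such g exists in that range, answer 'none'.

Answer: 11

Derivation:
Gen 0: 10100011
Gen 1 (rule 122): 01010111
Gen 2 (rule 18): 10000000
Gen 3 (rule 30): 11000000
Gen 4 (rule 122): 11100000
Gen 5 (rule 18): 00010000
Gen 6 (rule 30): 00111000
Gen 7 (rule 122): 01101100
Gen 8 (rule 18): 10000010
Gen 9 (rule 30): 11000111
Gen 10 (rule 122): 11101101
Gen 11 (rule 18): 00000000
Gen 12 (rule 30): 00000000
Gen 13 (rule 122): 00000000
Gen 14 (rule 18): 00000000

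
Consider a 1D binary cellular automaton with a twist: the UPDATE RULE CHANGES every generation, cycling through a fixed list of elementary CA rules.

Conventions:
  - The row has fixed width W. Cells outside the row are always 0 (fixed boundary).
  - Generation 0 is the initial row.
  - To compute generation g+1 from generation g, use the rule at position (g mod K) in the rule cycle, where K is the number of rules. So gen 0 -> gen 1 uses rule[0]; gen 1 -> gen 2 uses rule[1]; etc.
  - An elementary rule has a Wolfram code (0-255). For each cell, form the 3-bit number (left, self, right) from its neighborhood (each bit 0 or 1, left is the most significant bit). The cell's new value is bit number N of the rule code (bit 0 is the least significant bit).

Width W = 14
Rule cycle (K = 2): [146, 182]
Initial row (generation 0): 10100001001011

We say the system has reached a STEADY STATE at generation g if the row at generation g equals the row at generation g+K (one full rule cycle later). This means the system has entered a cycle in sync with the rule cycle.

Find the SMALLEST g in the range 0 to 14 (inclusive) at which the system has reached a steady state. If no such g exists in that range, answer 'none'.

Answer: 13

Derivation:
Gen 0: 10100001001011
Gen 1 (rule 146): 00010010110000
Gen 2 (rule 182): 00111111001000
Gen 3 (rule 146): 01011110110100
Gen 4 (rule 182): 11101101001110
Gen 5 (rule 146): 01000000110101
Gen 6 (rule 182): 11100001001111
Gen 7 (rule 146): 01010010110110
Gen 8 (rule 182): 11111111001001
Gen 9 (rule 146): 01111110110110
Gen 10 (rule 182): 10111101001001
Gen 11 (rule 146): 00011000110110
Gen 12 (rule 182): 00100101001001
Gen 13 (rule 146): 01011000110110
Gen 14 (rule 182): 11100101001001
Gen 15 (rule 146): 01011000110110
Gen 16 (rule 182): 11100101001001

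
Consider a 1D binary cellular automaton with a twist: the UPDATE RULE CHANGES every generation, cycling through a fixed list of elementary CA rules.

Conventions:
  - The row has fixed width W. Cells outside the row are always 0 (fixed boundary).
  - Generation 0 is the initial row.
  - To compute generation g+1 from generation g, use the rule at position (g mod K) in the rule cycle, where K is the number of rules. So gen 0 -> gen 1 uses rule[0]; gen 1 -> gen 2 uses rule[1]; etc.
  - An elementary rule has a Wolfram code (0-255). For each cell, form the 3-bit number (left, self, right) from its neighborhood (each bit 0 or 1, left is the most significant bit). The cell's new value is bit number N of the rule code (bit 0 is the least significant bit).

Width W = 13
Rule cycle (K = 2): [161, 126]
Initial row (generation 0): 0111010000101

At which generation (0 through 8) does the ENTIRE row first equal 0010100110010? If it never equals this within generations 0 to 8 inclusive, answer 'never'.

Answer: 1

Derivation:
Gen 0: 0111010000101
Gen 1 (rule 161): 0010100110010
Gen 2 (rule 126): 0111111111111
Gen 3 (rule 161): 0011111111110
Gen 4 (rule 126): 0110000000011
Gen 5 (rule 161): 0000111111000
Gen 6 (rule 126): 0001100001100
Gen 7 (rule 161): 1100001100001
Gen 8 (rule 126): 1110011110011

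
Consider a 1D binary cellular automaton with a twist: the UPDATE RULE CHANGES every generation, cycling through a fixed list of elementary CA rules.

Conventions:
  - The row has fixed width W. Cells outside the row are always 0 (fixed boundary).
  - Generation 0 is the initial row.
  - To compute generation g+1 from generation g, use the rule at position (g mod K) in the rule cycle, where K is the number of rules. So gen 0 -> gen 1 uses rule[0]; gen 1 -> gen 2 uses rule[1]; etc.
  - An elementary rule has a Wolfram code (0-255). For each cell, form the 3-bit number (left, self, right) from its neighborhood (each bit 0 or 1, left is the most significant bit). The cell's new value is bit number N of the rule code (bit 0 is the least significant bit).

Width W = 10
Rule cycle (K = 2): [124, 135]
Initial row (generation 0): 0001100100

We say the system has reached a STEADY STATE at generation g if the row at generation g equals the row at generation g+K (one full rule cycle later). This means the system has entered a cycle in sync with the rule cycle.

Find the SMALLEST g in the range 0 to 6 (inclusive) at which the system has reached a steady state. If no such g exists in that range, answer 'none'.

Gen 0: 0001100100
Gen 1 (rule 124): 0001110110
Gen 2 (rule 135): 1110100000
Gen 3 (rule 124): 1011110000
Gen 4 (rule 135): 1001100111
Gen 5 (rule 124): 1101110101
Gen 6 (rule 135): 0000100101
Gen 7 (rule 124): 0000110111
Gen 8 (rule 135): 1111000010

Answer: none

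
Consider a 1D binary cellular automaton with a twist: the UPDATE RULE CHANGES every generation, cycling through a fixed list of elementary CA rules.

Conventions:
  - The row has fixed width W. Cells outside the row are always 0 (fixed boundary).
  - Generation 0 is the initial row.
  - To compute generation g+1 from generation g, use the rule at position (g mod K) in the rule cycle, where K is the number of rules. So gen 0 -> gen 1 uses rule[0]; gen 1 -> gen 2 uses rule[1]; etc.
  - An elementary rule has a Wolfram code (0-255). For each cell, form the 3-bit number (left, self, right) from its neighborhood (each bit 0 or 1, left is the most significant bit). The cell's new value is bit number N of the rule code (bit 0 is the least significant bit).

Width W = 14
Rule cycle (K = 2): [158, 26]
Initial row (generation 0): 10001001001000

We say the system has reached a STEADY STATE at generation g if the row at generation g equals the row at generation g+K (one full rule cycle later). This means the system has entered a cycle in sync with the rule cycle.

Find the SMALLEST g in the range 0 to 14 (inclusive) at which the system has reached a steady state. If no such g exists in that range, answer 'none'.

Answer: none

Derivation:
Gen 0: 10001001001000
Gen 1 (rule 158): 11011111111100
Gen 2 (rule 26): 10010000000010
Gen 3 (rule 158): 11111000000111
Gen 4 (rule 26): 10000100001100
Gen 5 (rule 158): 11001110011010
Gen 6 (rule 26): 10111001110001
Gen 7 (rule 158): 10110111101011
Gen 8 (rule 26): 00100100000010
Gen 9 (rule 158): 01111110000111
Gen 10 (rule 26): 11000001001100
Gen 11 (rule 158): 10100011111010
Gen 12 (rule 26): 00010110000001
Gen 13 (rule 158): 00110101000011
Gen 14 (rule 26): 01100000100110
Gen 15 (rule 158): 11010001111101
Gen 16 (rule 26): 10001011000000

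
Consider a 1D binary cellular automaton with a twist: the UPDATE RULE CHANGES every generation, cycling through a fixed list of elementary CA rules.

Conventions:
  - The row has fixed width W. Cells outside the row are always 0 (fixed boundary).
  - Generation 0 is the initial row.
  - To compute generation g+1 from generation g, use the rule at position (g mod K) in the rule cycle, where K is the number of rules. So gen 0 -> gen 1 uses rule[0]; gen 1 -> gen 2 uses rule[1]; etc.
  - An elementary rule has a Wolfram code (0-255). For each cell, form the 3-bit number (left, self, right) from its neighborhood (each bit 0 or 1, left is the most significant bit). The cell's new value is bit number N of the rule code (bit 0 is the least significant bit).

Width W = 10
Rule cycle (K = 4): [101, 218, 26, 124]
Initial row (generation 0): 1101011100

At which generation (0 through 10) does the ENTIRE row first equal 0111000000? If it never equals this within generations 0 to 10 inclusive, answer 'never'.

Gen 0: 1101011100
Gen 1 (rule 101): 0111100101
Gen 2 (rule 218): 1111111000
Gen 3 (rule 26): 1000000100
Gen 4 (rule 124): 1100000110
Gen 5 (rule 101): 0101110010
Gen 6 (rule 218): 1001111101
Gen 7 (rule 26): 0111000000
Gen 8 (rule 124): 0101100000
Gen 9 (rule 101): 0110101111
Gen 10 (rule 218): 1110001111

Answer: 7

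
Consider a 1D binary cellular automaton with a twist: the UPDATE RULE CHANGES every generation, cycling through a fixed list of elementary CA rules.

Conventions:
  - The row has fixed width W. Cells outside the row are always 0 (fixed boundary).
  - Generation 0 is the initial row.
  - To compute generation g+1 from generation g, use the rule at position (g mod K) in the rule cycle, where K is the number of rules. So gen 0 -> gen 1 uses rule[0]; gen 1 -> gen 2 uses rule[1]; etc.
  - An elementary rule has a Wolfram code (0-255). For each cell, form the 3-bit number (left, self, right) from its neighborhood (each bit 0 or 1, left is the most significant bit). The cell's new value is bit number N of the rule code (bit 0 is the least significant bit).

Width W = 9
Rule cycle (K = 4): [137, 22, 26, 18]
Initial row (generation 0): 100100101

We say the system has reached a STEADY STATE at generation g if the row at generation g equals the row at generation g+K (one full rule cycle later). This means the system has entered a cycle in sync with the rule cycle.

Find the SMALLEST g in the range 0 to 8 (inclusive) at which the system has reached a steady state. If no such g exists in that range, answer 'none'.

Answer: 2

Derivation:
Gen 0: 100100101
Gen 1 (rule 137): 000000000
Gen 2 (rule 22): 000000000
Gen 3 (rule 26): 000000000
Gen 4 (rule 18): 000000000
Gen 5 (rule 137): 111111111
Gen 6 (rule 22): 000000000
Gen 7 (rule 26): 000000000
Gen 8 (rule 18): 000000000
Gen 9 (rule 137): 111111111
Gen 10 (rule 22): 000000000
Gen 11 (rule 26): 000000000
Gen 12 (rule 18): 000000000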